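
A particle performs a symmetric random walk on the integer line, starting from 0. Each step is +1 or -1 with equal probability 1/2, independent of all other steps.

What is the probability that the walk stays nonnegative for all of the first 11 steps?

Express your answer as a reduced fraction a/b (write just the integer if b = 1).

Let f(t,s) = #length-t paths at position s with S_1..S_t all ≥ 0.
f(t,s) = f(t-1,s-1) + f(t-1,s+1) for s ≥ 0; f(t,s) = 0 for s < 0.
t=0: f(0,0)=1
t=1: f(1,1)=1
t=2: f(2,0)=1 f(2,2)=1
t=3: f(3,1)=2 f(3,3)=1
t=4: f(4,0)=2 f(4,2)=3 f(4,4)=1
t=5: f(5,1)=5 f(5,3)=4 f(5,5)=1
t=6: f(6,0)=5 f(6,2)=9 f(6,4)=5 f(6,6)=1
t=7: f(7,1)=14 f(7,3)=14 f(7,5)=6 f(7,7)=1
t=8: f(8,0)=14 f(8,2)=28 f(8,4)=20 f(8,6)=7 f(8,8)=1
t=9: f(9,1)=42 f(9,3)=48 f(9,5)=27 f(9,7)=8 f(9,9)=1
t=10: f(10,0)=42 f(10,2)=90 f(10,4)=75 f(10,6)=35 f(10,8)=9 f(10,10)=1
t=11: f(11,1)=132 f(11,3)=165 f(11,5)=110 f(11,7)=44 f(11,9)=10 f(11,11)=1
Σ_s f(11,s) = 462
P = 462/2048 = 231/1024

Answer: 231/1024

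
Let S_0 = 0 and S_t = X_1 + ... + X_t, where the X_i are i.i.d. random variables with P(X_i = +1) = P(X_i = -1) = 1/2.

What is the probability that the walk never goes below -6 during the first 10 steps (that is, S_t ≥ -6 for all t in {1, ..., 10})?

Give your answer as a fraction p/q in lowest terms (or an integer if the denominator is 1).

Let f(t,s) = #length-t paths at position s with S_1..S_t all ≥ -6.
f(t,s) = f(t-1,s-1) + f(t-1,s+1) for s ≥ -6; f(t,s) = 0 for s < -6.
t=0: f(0,0)=1
t=1: f(1,-1)=1 f(1,1)=1
t=2: f(2,-2)=1 f(2,0)=2 f(2,2)=1
t=3: f(3,-3)=1 f(3,-1)=3 f(3,1)=3 f(3,3)=1
t=4: f(4,-4)=1 f(4,-2)=4 f(4,0)=6 f(4,2)=4 f(4,4)=1
t=5: f(5,-5)=1 f(5,-3)=5 f(5,-1)=10 f(5,1)=10 f(5,3)=5 f(5,5)=1
t=6: f(6,-6)=1 f(6,-4)=6 f(6,-2)=15 f(6,0)=20 f(6,2)=15 f(6,4)=6 f(6,6)=1
t=7: f(7,-5)=7 f(7,-3)=21 f(7,-1)=35 f(7,1)=35 f(7,3)=21 f(7,5)=7 f(7,7)=1
t=8: f(8,-6)=7 f(8,-4)=28 f(8,-2)=56 f(8,0)=70 f(8,2)=56 f(8,4)=28 f(8,6)=8 f(8,8)=1
t=9: f(9,-5)=35 f(9,-3)=84 f(9,-1)=126 f(9,1)=126 f(9,3)=84 f(9,5)=36 f(9,7)=9 f(9,9)=1
t=10: f(10,-6)=35 f(10,-4)=119 f(10,-2)=210 f(10,0)=252 f(10,2)=210 f(10,4)=120 f(10,6)=45 f(10,8)=10 f(10,10)=1
Σ_s f(10,s) = 1002
P = 1002/1024 = 501/512

Answer: 501/512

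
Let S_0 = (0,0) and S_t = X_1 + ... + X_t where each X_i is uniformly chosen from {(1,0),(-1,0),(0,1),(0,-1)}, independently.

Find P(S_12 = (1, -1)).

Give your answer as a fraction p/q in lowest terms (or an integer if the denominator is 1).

Answer: 22869/524288

Derivation:
Let h be the number of horizontal steps (so 12-h are vertical). To end at (1,-1) need (h+1)/2 right-steps and ((12-h)-1)/2 up-steps.
Sum over h with 1 ≤ h ≤ 11, h ≡ 1 (mod 2), 12-h ≡ 1 (mod 2):
h=1: C(12,1)·C(1,1)·C(11,5) = 12·1·462 = 5544
h=3: C(12,3)·C(3,2)·C(9,4) = 220·3·126 = 83160
h=5: C(12,5)·C(5,3)·C(7,3) = 792·10·35 = 277200
h=7: C(12,7)·C(7,4)·C(5,2) = 792·35·10 = 277200
h=9: C(12,9)·C(9,5)·C(3,1) = 220·126·3 = 83160
h=11: C(12,11)·C(11,6)·C(1,0) = 12·462·1 = 5544
Total favorable: 731808
Total paths: 4^12 = 16777216
P = 731808/16777216 = 22869/524288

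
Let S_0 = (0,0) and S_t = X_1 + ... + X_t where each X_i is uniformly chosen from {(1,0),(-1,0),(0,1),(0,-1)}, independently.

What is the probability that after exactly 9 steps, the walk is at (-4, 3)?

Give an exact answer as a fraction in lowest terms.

Let h be the number of horizontal steps (so 9-h are vertical). To end at (-4,3) need (h-4)/2 right-steps and ((9-h)+3)/2 up-steps.
Sum over h with 4 ≤ h ≤ 6, h ≡ 0 (mod 2), 9-h ≡ 1 (mod 2):
h=4: C(9,4)·C(4,0)·C(5,4) = 126·1·5 = 630
h=6: C(9,6)·C(6,1)·C(3,3) = 84·6·1 = 504
Total favorable: 1134
Total paths: 4^9 = 262144
P = 1134/262144 = 567/131072

Answer: 567/131072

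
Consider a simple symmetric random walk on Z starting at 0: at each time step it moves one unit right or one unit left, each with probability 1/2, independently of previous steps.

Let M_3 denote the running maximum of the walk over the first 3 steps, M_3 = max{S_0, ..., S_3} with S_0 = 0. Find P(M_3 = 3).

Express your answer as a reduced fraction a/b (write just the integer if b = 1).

Answer: 1/8

Derivation:
Let M_3 = max(S_0,...,S_3). Use the reflection principle: for j ≥ 1, #{paths with M_3 ≥ j} = #{S_3 ≥ j} + #{S_3 ≥ j+1}.
By reflection, #{M_3 ≥ 3} = #{S_3 ≥ 3} + #{S_3 ≥ 4} = 1 + 0 = 1.
#{M_3 ≥ 4} = #{S_3 ≥ 4} + #{S_3 ≥ 5} = 0 + 0 = 0.
#{M_3 = 3} = 1 - 0 = 1.
P(M_3 = 3) = 1/8 = 1/8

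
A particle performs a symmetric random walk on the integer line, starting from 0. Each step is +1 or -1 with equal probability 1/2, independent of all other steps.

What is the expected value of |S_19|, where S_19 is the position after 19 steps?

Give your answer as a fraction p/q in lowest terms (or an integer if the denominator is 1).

Answer: 230945/65536

Derivation:
S_19 takes values m ≡ 1 (mod 2) with |m| ≤ 19; P(S_19=m) = C(19,(19+m)/2)/2^19.
Total paths: 2^19 = 524288
Distribution: P(S=-19)=1/524288, P(S=-17)=19/524288, P(S=-15)=171/524288, P(S=-13)=969/524288, P(S=-11)=3876/524288, P(S=-9)=11628/524288, P(S=-7)=27132/524288, P(S=-5)=50388/524288, P(S=-3)=75582/524288, P(S=-1)=92378/524288, P(S=1)=92378/524288, P(S=3)=75582/524288, P(S=5)=50388/524288, P(S=7)=27132/524288, P(S=9)=11628/524288, P(S=11)=3876/524288, P(S=13)=969/524288, P(S=15)=171/524288, P(S=17)=19/524288, P(S=19)=1/524288
E[|S_19|] = Σ_m |m|·P(S_19=m) = 1847560/524288 = 230945/65536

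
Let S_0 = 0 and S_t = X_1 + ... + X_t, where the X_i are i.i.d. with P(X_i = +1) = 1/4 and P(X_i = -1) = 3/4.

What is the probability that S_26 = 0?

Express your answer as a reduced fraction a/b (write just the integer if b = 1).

Answer: 2072739474225/562949953421312

Derivation:
To be at 0 after 26 steps: need exactly 13 steps of +1 and 13 of -1.
Number of such sequences: C(26,13) = 10400600
Each has probability (1/4)^13 · (3/4)^13 = 1594323/4503599627370496
P = 10400600 · 1594323/4503599627370496 = 2072739474225/562949953421312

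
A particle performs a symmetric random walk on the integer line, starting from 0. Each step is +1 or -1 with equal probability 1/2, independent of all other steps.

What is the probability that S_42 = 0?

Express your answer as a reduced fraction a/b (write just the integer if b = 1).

Answer: 67282234305/549755813888

Derivation:
To return to 0 after 42 steps: need exactly 21 steps of +1 and 21 of -1.
Favorable paths: C(42,21) = 538257874440
Total paths: 2^42 = 4398046511104
P = 538257874440/4398046511104 = 67282234305/549755813888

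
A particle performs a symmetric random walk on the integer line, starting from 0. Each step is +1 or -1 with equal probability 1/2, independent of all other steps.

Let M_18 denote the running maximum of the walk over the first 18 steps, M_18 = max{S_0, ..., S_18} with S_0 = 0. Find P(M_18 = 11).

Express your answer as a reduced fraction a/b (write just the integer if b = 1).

Answer: 51/16384

Derivation:
Let M_18 = max(S_0,...,S_18). Use the reflection principle: for j ≥ 1, #{paths with M_18 ≥ j} = #{S_18 ≥ j} + #{S_18 ≥ j+1}.
By reflection, #{M_18 ≥ 11} = #{S_18 ≥ 11} + #{S_18 ≥ 12} = 988 + 988 = 1976.
#{M_18 ≥ 12} = #{S_18 ≥ 12} + #{S_18 ≥ 13} = 988 + 172 = 1160.
#{M_18 = 11} = 1976 - 1160 = 816.
P(M_18 = 11) = 816/262144 = 51/16384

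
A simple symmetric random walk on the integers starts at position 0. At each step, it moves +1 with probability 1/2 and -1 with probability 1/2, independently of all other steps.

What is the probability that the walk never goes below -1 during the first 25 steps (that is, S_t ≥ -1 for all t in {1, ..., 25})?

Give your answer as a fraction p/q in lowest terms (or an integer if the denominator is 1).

Answer: 1300075/4194304

Derivation:
Let f(t,s) = #length-t paths at position s with S_1..S_t all ≥ -1.
f(t,s) = f(t-1,s-1) + f(t-1,s+1) for s ≥ -1; f(t,s) = 0 for s < -1.
t=0: f(0,0)=1
t=1: f(1,-1)=1 f(1,1)=1
t=2: f(2,0)=2 f(2,2)=1
t=3: f(3,-1)=2 f(3,1)=3 f(3,3)=1
t=4: f(4,0)=5 f(4,2)=4 f(4,4)=1
t=5: f(5,-1)=5 f(5,1)=9 f(5,3)=5 f(5,5)=1
t=6: f(6,0)=14 f(6,2)=14 f(6,4)=6 f(6,6)=1
t=7: f(7,-1)=14 f(7,1)=28 f(7,3)=20 f(7,5)=7 f(7,7)=1
t=8: f(8,0)=42 f(8,2)=48 f(8,4)=27 f(8,6)=8 f(8,8)=1
t=9: f(9,-1)=42 f(9,1)=90 f(9,3)=75 f(9,5)=35 f(9,7)=9 f(9,9)=1
t=10: f(10,0)=132 f(10,2)=165 f(10,4)=110 f(10,6)=44 f(10,8)=10 f(10,10)=1
t=11: f(11,-1)=132 f(11,1)=297 f(11,3)=275 f(11,5)=154 f(11,7)=54 f(11,9)=11 f(11,11)=1
t=12: f(12,0)=429 f(12,2)=572 f(12,4)=429 f(12,6)=208 f(12,8)=65 f(12,10)=12 f(12,12)=1
t=13: f(13,-1)=429 f(13,1)=1001 f(13,3)=1001 f(13,5)=637 f(13,7)=273 f(13,9)=77 f(13,11)=13 f(13,13)=1
t=14: f(14,0)=1430 f(14,2)=2002 f(14,4)=1638 f(14,6)=910 f(14,8)=350 f(14,10)=90 f(14,12)=14 f(14,14)=1
t=15: f(15,-1)=1430 f(15,1)=3432 f(15,3)=3640 f(15,5)=2548 f(15,7)=1260 f(15,9)=440 f(15,11)=104 f(15,13)=15 f(15,15)=1
t=16: f(16,0)=4862 f(16,2)=7072 f(16,4)=6188 f(16,6)=3808 f(16,8)=1700 f(16,10)=544 f(16,12)=119 f(16,14)=16 f(16,16)=1
t=17: f(17,-1)=4862 f(17,1)=11934 f(17,3)=13260 f(17,5)=9996 f(17,7)=5508 f(17,9)=2244 f(17,11)=663 f(17,13)=135 f(17,15)=17 f(17,17)=1
t=18: f(18,0)=16796 f(18,2)=25194 f(18,4)=23256 f(18,6)=15504 f(18,8)=7752 f(18,10)=2907 f(18,12)=798 f(18,14)=152 f(18,16)=18 f(18,18)=1
t=19: f(19,-1)=16796 f(19,1)=41990 f(19,3)=48450 f(19,5)=38760 f(19,7)=23256 f(19,9)=10659 f(19,11)=3705 f(19,13)=950 f(19,15)=170 f(19,17)=19 f(19,19)=1
t=20: f(20,0)=58786 f(20,2)=90440 f(20,4)=87210 f(20,6)=62016 f(20,8)=33915 f(20,10)=14364 f(20,12)=4655 f(20,14)=1120 f(20,16)=189 f(20,18)=20 f(20,20)=1
t=21: f(21,-1)=58786 f(21,1)=149226 f(21,3)=177650 f(21,5)=149226 f(21,7)=95931 f(21,9)=48279 f(21,11)=19019 f(21,13)=5775 f(21,15)=1309 f(21,17)=209 f(21,19)=21 f(21,21)=1
t=22: f(22,0)=208012 f(22,2)=326876 f(22,4)=326876 f(22,6)=245157 f(22,8)=144210 f(22,10)=67298 f(22,12)=24794 f(22,14)=7084 f(22,16)=1518 f(22,18)=230 f(22,20)=22 f(22,22)=1
t=23: f(23,-1)=208012 f(23,1)=534888 f(23,3)=653752 f(23,5)=572033 f(23,7)=389367 f(23,9)=211508 f(23,11)=92092 f(23,13)=31878 f(23,15)=8602 f(23,17)=1748 f(23,19)=252 f(23,21)=23 f(23,23)=1
t=24: f(24,0)=742900 f(24,2)=1188640 f(24,4)=1225785 f(24,6)=961400 f(24,8)=600875 f(24,10)=303600 f(24,12)=123970 f(24,14)=40480 f(24,16)=10350 f(24,18)=2000 f(24,20)=275 f(24,22)=24 f(24,24)=1
t=25: f(25,-1)=742900 f(25,1)=1931540 f(25,3)=2414425 f(25,5)=2187185 f(25,7)=1562275 f(25,9)=904475 f(25,11)=427570 f(25,13)=164450 f(25,15)=50830 f(25,17)=12350 f(25,19)=2275 f(25,21)=299 f(25,23)=25 f(25,25)=1
Σ_s f(25,s) = 10400600
P = 10400600/33554432 = 1300075/4194304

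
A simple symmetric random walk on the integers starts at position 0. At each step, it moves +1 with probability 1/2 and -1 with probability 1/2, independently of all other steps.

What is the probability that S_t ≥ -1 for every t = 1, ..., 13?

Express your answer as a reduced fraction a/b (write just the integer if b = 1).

Answer: 429/1024

Derivation:
Let f(t,s) = #length-t paths at position s with S_1..S_t all ≥ -1.
f(t,s) = f(t-1,s-1) + f(t-1,s+1) for s ≥ -1; f(t,s) = 0 for s < -1.
t=0: f(0,0)=1
t=1: f(1,-1)=1 f(1,1)=1
t=2: f(2,0)=2 f(2,2)=1
t=3: f(3,-1)=2 f(3,1)=3 f(3,3)=1
t=4: f(4,0)=5 f(4,2)=4 f(4,4)=1
t=5: f(5,-1)=5 f(5,1)=9 f(5,3)=5 f(5,5)=1
t=6: f(6,0)=14 f(6,2)=14 f(6,4)=6 f(6,6)=1
t=7: f(7,-1)=14 f(7,1)=28 f(7,3)=20 f(7,5)=7 f(7,7)=1
t=8: f(8,0)=42 f(8,2)=48 f(8,4)=27 f(8,6)=8 f(8,8)=1
t=9: f(9,-1)=42 f(9,1)=90 f(9,3)=75 f(9,5)=35 f(9,7)=9 f(9,9)=1
t=10: f(10,0)=132 f(10,2)=165 f(10,4)=110 f(10,6)=44 f(10,8)=10 f(10,10)=1
t=11: f(11,-1)=132 f(11,1)=297 f(11,3)=275 f(11,5)=154 f(11,7)=54 f(11,9)=11 f(11,11)=1
t=12: f(12,0)=429 f(12,2)=572 f(12,4)=429 f(12,6)=208 f(12,8)=65 f(12,10)=12 f(12,12)=1
t=13: f(13,-1)=429 f(13,1)=1001 f(13,3)=1001 f(13,5)=637 f(13,7)=273 f(13,9)=77 f(13,11)=13 f(13,13)=1
Σ_s f(13,s) = 3432
P = 3432/8192 = 429/1024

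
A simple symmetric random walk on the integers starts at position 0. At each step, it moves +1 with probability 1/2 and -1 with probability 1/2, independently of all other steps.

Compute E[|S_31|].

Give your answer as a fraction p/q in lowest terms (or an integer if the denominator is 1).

Answer: 300540195/67108864

Derivation:
S_31 takes values m ≡ 1 (mod 2) with |m| ≤ 31; P(S_31=m) = C(31,(31+m)/2)/2^31.
Total paths: 2^31 = 2147483648
Distribution: P(S=-31)=1/2147483648, P(S=-29)=31/2147483648, P(S=-27)=465/2147483648, P(S=-25)=4495/2147483648, P(S=-23)=31465/2147483648, P(S=-21)=169911/2147483648, P(S=-19)=736281/2147483648, P(S=-17)=2629575/2147483648, P(S=-15)=7888725/2147483648, P(S=-13)=20160075/2147483648, P(S=-11)=44352165/2147483648, P(S=-9)=84672315/2147483648, P(S=-7)=141120525/2147483648, P(S=-5)=206253075/2147483648, P(S=-3)=265182525/2147483648, P(S=-1)=300540195/2147483648, P(S=1)=300540195/2147483648, P(S=3)=265182525/2147483648, P(S=5)=206253075/2147483648, P(S=7)=141120525/2147483648, P(S=9)=84672315/2147483648, P(S=11)=44352165/2147483648, P(S=13)=20160075/2147483648, P(S=15)=7888725/2147483648, P(S=17)=2629575/2147483648, P(S=19)=736281/2147483648, P(S=21)=169911/2147483648, P(S=23)=31465/2147483648, P(S=25)=4495/2147483648, P(S=27)=465/2147483648, P(S=29)=31/2147483648, P(S=31)=1/2147483648
E[|S_31|] = Σ_m |m|·P(S_31=m) = 9617286240/2147483648 = 300540195/67108864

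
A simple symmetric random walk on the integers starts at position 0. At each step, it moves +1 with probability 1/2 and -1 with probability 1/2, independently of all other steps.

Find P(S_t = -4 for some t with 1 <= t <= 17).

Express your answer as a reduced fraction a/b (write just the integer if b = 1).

Answer: 10889/32768

Derivation:
Count via complement. Let g(t,s) = #length-t paths at position s with S_1..S_t all ≠ -4.
g(t,s) = g(t-1,s-1) + g(t-1,s+1) for s ≠ -4; g(t,-4) = 0.
t=0: g(0,0)=1
t=1: g(1,-1)=1 g(1,1)=1
t=2: g(2,-2)=1 g(2,0)=2 g(2,2)=1
t=3: g(3,-3)=1 g(3,-1)=3 g(3,1)=3 g(3,3)=1
t=4: g(4,-2)=4 g(4,0)=6 g(4,2)=4 g(4,4)=1
t=5: g(5,-3)=4 g(5,-1)=10 g(5,1)=10 g(5,3)=5 g(5,5)=1
t=6: g(6,-2)=14 g(6,0)=20 g(6,2)=15 g(6,4)=6 g(6,6)=1
t=7: g(7,-3)=14 g(7,-1)=34 g(7,1)=35 g(7,3)=21 g(7,5)=7 g(7,7)=1
t=8: g(8,-2)=48 g(8,0)=69 g(8,2)=56 g(8,4)=28 g(8,6)=8 g(8,8)=1
t=9: g(9,-3)=48 g(9,-1)=117 g(9,1)=125 g(9,3)=84 g(9,5)=36 g(9,7)=9 g(9,9)=1
t=10: g(10,-2)=165 g(10,0)=242 g(10,2)=209 g(10,4)=120 g(10,6)=45 g(10,8)=10 g(10,10)=1
t=11: g(11,-3)=165 g(11,-1)=407 g(11,1)=451 g(11,3)=329 g(11,5)=165 g(11,7)=55 g(11,9)=11 g(11,11)=1
t=12: g(12,-2)=572 g(12,0)=858 g(12,2)=780 g(12,4)=494 g(12,6)=220 g(12,8)=66 g(12,10)=12 g(12,12)=1
t=13: g(13,-3)=572 g(13,-1)=1430 g(13,1)=1638 g(13,3)=1274 g(13,5)=714 g(13,7)=286 g(13,9)=78 g(13,11)=13 g(13,13)=1
t=14: g(14,-2)=2002 g(14,0)=3068 g(14,2)=2912 g(14,4)=1988 g(14,6)=1000 g(14,8)=364 g(14,10)=91 g(14,12)=14 g(14,14)=1
t=15: g(15,-3)=2002 g(15,-1)=5070 g(15,1)=5980 g(15,3)=4900 g(15,5)=2988 g(15,7)=1364 g(15,9)=455 g(15,11)=105 g(15,13)=15 g(15,15)=1
t=16: g(16,-2)=7072 g(16,0)=11050 g(16,2)=10880 g(16,4)=7888 g(16,6)=4352 g(16,8)=1819 g(16,10)=560 g(16,12)=120 g(16,14)=16 g(16,16)=1
t=17: g(17,-3)=7072 g(17,-1)=18122 g(17,1)=21930 g(17,3)=18768 g(17,5)=12240 g(17,7)=6171 g(17,9)=2379 g(17,11)=680 g(17,13)=136 g(17,15)=17 g(17,17)=1
Paths never hitting -4: Σ_s g(17,s) = 87516
Paths hitting -4: 2^17 - 87516 = 43556
P = 43556/131072 = 10889/32768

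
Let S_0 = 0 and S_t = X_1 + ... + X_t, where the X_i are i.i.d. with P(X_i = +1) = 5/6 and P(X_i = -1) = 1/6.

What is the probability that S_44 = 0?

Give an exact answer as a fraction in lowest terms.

Answer: 209023452174663543701171875/721844705097561639663297682735104

Derivation:
To be at 0 after 44 steps: need exactly 22 steps of +1 and 22 of -1.
Number of such sequences: C(44,22) = 2104098963720
Each has probability (5/6)^22 · (1/6)^22 = 2384185791015625/17324272922341479351919144385642496
P = 2104098963720 · 2384185791015625/17324272922341479351919144385642496 = 209023452174663543701171875/721844705097561639663297682735104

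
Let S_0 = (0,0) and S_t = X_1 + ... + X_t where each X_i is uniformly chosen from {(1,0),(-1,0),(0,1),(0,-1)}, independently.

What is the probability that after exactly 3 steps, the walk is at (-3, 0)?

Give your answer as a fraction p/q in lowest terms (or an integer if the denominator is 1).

Answer: 1/64

Derivation:
Let h be the number of horizontal steps (so 3-h are vertical). To end at (-3,0) need (h-3)/2 right-steps and ((3-h)+0)/2 up-steps.
Sum over h with 3 ≤ h ≤ 3, h ≡ 1 (mod 2), 3-h ≡ 0 (mod 2):
h=3: C(3,3)·C(3,0)·C(0,0) = 1·1·1 = 1
Total favorable: 1
Total paths: 4^3 = 64
P = 1/64 = 1/64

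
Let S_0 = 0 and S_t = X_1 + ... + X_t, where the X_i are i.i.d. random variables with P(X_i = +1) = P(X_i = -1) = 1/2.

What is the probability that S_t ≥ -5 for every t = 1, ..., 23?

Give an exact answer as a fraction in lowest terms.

Answer: 1656667/2097152

Derivation:
Let f(t,s) = #length-t paths at position s with S_1..S_t all ≥ -5.
f(t,s) = f(t-1,s-1) + f(t-1,s+1) for s ≥ -5; f(t,s) = 0 for s < -5.
t=0: f(0,0)=1
t=1: f(1,-1)=1 f(1,1)=1
t=2: f(2,-2)=1 f(2,0)=2 f(2,2)=1
t=3: f(3,-3)=1 f(3,-1)=3 f(3,1)=3 f(3,3)=1
t=4: f(4,-4)=1 f(4,-2)=4 f(4,0)=6 f(4,2)=4 f(4,4)=1
t=5: f(5,-5)=1 f(5,-3)=5 f(5,-1)=10 f(5,1)=10 f(5,3)=5 f(5,5)=1
t=6: f(6,-4)=6 f(6,-2)=15 f(6,0)=20 f(6,2)=15 f(6,4)=6 f(6,6)=1
t=7: f(7,-5)=6 f(7,-3)=21 f(7,-1)=35 f(7,1)=35 f(7,3)=21 f(7,5)=7 f(7,7)=1
t=8: f(8,-4)=27 f(8,-2)=56 f(8,0)=70 f(8,2)=56 f(8,4)=28 f(8,6)=8 f(8,8)=1
t=9: f(9,-5)=27 f(9,-3)=83 f(9,-1)=126 f(9,1)=126 f(9,3)=84 f(9,5)=36 f(9,7)=9 f(9,9)=1
t=10: f(10,-4)=110 f(10,-2)=209 f(10,0)=252 f(10,2)=210 f(10,4)=120 f(10,6)=45 f(10,8)=10 f(10,10)=1
t=11: f(11,-5)=110 f(11,-3)=319 f(11,-1)=461 f(11,1)=462 f(11,3)=330 f(11,5)=165 f(11,7)=55 f(11,9)=11 f(11,11)=1
t=12: f(12,-4)=429 f(12,-2)=780 f(12,0)=923 f(12,2)=792 f(12,4)=495 f(12,6)=220 f(12,8)=66 f(12,10)=12 f(12,12)=1
t=13: f(13,-5)=429 f(13,-3)=1209 f(13,-1)=1703 f(13,1)=1715 f(13,3)=1287 f(13,5)=715 f(13,7)=286 f(13,9)=78 f(13,11)=13 f(13,13)=1
t=14: f(14,-4)=1638 f(14,-2)=2912 f(14,0)=3418 f(14,2)=3002 f(14,4)=2002 f(14,6)=1001 f(14,8)=364 f(14,10)=91 f(14,12)=14 f(14,14)=1
t=15: f(15,-5)=1638 f(15,-3)=4550 f(15,-1)=6330 f(15,1)=6420 f(15,3)=5004 f(15,5)=3003 f(15,7)=1365 f(15,9)=455 f(15,11)=105 f(15,13)=15 f(15,15)=1
t=16: f(16,-4)=6188 f(16,-2)=10880 f(16,0)=12750 f(16,2)=11424 f(16,4)=8007 f(16,6)=4368 f(16,8)=1820 f(16,10)=560 f(16,12)=120 f(16,14)=16 f(16,16)=1
t=17: f(17,-5)=6188 f(17,-3)=17068 f(17,-1)=23630 f(17,1)=24174 f(17,3)=19431 f(17,5)=12375 f(17,7)=6188 f(17,9)=2380 f(17,11)=680 f(17,13)=136 f(17,15)=17 f(17,17)=1
t=18: f(18,-4)=23256 f(18,-2)=40698 f(18,0)=47804 f(18,2)=43605 f(18,4)=31806 f(18,6)=18563 f(18,8)=8568 f(18,10)=3060 f(18,12)=816 f(18,14)=153 f(18,16)=18 f(18,18)=1
t=19: f(19,-5)=23256 f(19,-3)=63954 f(19,-1)=88502 f(19,1)=91409 f(19,3)=75411 f(19,5)=50369 f(19,7)=27131 f(19,9)=11628 f(19,11)=3876 f(19,13)=969 f(19,15)=171 f(19,17)=19 f(19,19)=1
t=20: f(20,-4)=87210 f(20,-2)=152456 f(20,0)=179911 f(20,2)=166820 f(20,4)=125780 f(20,6)=77500 f(20,8)=38759 f(20,10)=15504 f(20,12)=4845 f(20,14)=1140 f(20,16)=190 f(20,18)=20 f(20,20)=1
t=21: f(21,-5)=87210 f(21,-3)=239666 f(21,-1)=332367 f(21,1)=346731 f(21,3)=292600 f(21,5)=203280 f(21,7)=116259 f(21,9)=54263 f(21,11)=20349 f(21,13)=5985 f(21,15)=1330 f(21,17)=210 f(21,19)=21 f(21,21)=1
t=22: f(22,-4)=326876 f(22,-2)=572033 f(22,0)=679098 f(22,2)=639331 f(22,4)=495880 f(22,6)=319539 f(22,8)=170522 f(22,10)=74612 f(22,12)=26334 f(22,14)=7315 f(22,16)=1540 f(22,18)=231 f(22,20)=22 f(22,22)=1
t=23: f(23,-5)=326876 f(23,-3)=898909 f(23,-1)=1251131 f(23,1)=1318429 f(23,3)=1135211 f(23,5)=815419 f(23,7)=490061 f(23,9)=245134 f(23,11)=100946 f(23,13)=33649 f(23,15)=8855 f(23,17)=1771 f(23,19)=253 f(23,21)=23 f(23,23)=1
Σ_s f(23,s) = 6626668
P = 6626668/8388608 = 1656667/2097152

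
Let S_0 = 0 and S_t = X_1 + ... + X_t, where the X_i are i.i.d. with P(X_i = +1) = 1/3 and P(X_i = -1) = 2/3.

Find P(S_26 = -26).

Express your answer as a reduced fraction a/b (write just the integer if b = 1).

Answer: 67108864/2541865828329

Derivation:
To reach position -26 after 26 steps: need 0 steps of +1 and 26 steps of -1.
Number of such sequences: C(26,0) = 1
Each has probability (1/3)^0 · (2/3)^26 = 67108864/2541865828329
P = 1 · 67108864/2541865828329 = 67108864/2541865828329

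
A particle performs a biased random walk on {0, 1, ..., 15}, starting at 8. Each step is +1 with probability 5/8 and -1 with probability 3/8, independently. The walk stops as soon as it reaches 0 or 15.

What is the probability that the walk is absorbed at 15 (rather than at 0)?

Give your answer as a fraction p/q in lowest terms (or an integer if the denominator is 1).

Answer: 15002500000/15251614609

Derivation:
Biased walk: p = 5/8, q = 3/8, r = q/p = 3/5
Gambler's ruin: P(hit 15 before 0 | start at 8) = (1 - r^a)/(1 - r^N)
r^8 = 6561/390625; r^15 = 14348907/30517578125
P = (1 - 6561/390625) / (1 - 14348907/30517578125) = 384064/390625 / 30503229218/30517578125 = 15002500000/15251614609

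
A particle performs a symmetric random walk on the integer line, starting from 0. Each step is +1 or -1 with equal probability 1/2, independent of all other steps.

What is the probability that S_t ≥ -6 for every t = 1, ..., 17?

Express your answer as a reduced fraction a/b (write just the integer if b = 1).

Let f(t,s) = #length-t paths at position s with S_1..S_t all ≥ -6.
f(t,s) = f(t-1,s-1) + f(t-1,s+1) for s ≥ -6; f(t,s) = 0 for s < -6.
t=0: f(0,0)=1
t=1: f(1,-1)=1 f(1,1)=1
t=2: f(2,-2)=1 f(2,0)=2 f(2,2)=1
t=3: f(3,-3)=1 f(3,-1)=3 f(3,1)=3 f(3,3)=1
t=4: f(4,-4)=1 f(4,-2)=4 f(4,0)=6 f(4,2)=4 f(4,4)=1
t=5: f(5,-5)=1 f(5,-3)=5 f(5,-1)=10 f(5,1)=10 f(5,3)=5 f(5,5)=1
t=6: f(6,-6)=1 f(6,-4)=6 f(6,-2)=15 f(6,0)=20 f(6,2)=15 f(6,4)=6 f(6,6)=1
t=7: f(7,-5)=7 f(7,-3)=21 f(7,-1)=35 f(7,1)=35 f(7,3)=21 f(7,5)=7 f(7,7)=1
t=8: f(8,-6)=7 f(8,-4)=28 f(8,-2)=56 f(8,0)=70 f(8,2)=56 f(8,4)=28 f(8,6)=8 f(8,8)=1
t=9: f(9,-5)=35 f(9,-3)=84 f(9,-1)=126 f(9,1)=126 f(9,3)=84 f(9,5)=36 f(9,7)=9 f(9,9)=1
t=10: f(10,-6)=35 f(10,-4)=119 f(10,-2)=210 f(10,0)=252 f(10,2)=210 f(10,4)=120 f(10,6)=45 f(10,8)=10 f(10,10)=1
t=11: f(11,-5)=154 f(11,-3)=329 f(11,-1)=462 f(11,1)=462 f(11,3)=330 f(11,5)=165 f(11,7)=55 f(11,9)=11 f(11,11)=1
t=12: f(12,-6)=154 f(12,-4)=483 f(12,-2)=791 f(12,0)=924 f(12,2)=792 f(12,4)=495 f(12,6)=220 f(12,8)=66 f(12,10)=12 f(12,12)=1
t=13: f(13,-5)=637 f(13,-3)=1274 f(13,-1)=1715 f(13,1)=1716 f(13,3)=1287 f(13,5)=715 f(13,7)=286 f(13,9)=78 f(13,11)=13 f(13,13)=1
t=14: f(14,-6)=637 f(14,-4)=1911 f(14,-2)=2989 f(14,0)=3431 f(14,2)=3003 f(14,4)=2002 f(14,6)=1001 f(14,8)=364 f(14,10)=91 f(14,12)=14 f(14,14)=1
t=15: f(15,-5)=2548 f(15,-3)=4900 f(15,-1)=6420 f(15,1)=6434 f(15,3)=5005 f(15,5)=3003 f(15,7)=1365 f(15,9)=455 f(15,11)=105 f(15,13)=15 f(15,15)=1
t=16: f(16,-6)=2548 f(16,-4)=7448 f(16,-2)=11320 f(16,0)=12854 f(16,2)=11439 f(16,4)=8008 f(16,6)=4368 f(16,8)=1820 f(16,10)=560 f(16,12)=120 f(16,14)=16 f(16,16)=1
t=17: f(17,-5)=9996 f(17,-3)=18768 f(17,-1)=24174 f(17,1)=24293 f(17,3)=19447 f(17,5)=12376 f(17,7)=6188 f(17,9)=2380 f(17,11)=680 f(17,13)=136 f(17,15)=17 f(17,17)=1
Σ_s f(17,s) = 118456
P = 118456/131072 = 14807/16384

Answer: 14807/16384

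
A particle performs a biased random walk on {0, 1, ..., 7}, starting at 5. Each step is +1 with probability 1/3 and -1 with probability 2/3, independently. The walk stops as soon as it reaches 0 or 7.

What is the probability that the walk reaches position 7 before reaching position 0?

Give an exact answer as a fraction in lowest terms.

Answer: 31/127

Derivation:
Biased walk: p = 1/3, q = 2/3, r = q/p = 2
Gambler's ruin: P(hit 7 before 0 | start at 5) = (1 - r^a)/(1 - r^N)
r^5 = 32; r^7 = 128
P = (1 - 32) / (1 - 128) = -31 / -127 = 31/127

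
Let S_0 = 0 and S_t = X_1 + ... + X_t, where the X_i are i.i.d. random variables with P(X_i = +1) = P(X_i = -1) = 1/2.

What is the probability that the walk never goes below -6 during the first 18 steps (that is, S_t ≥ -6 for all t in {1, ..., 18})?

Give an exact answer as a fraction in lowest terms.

Let f(t,s) = #length-t paths at position s with S_1..S_t all ≥ -6.
f(t,s) = f(t-1,s-1) + f(t-1,s+1) for s ≥ -6; f(t,s) = 0 for s < -6.
t=0: f(0,0)=1
t=1: f(1,-1)=1 f(1,1)=1
t=2: f(2,-2)=1 f(2,0)=2 f(2,2)=1
t=3: f(3,-3)=1 f(3,-1)=3 f(3,1)=3 f(3,3)=1
t=4: f(4,-4)=1 f(4,-2)=4 f(4,0)=6 f(4,2)=4 f(4,4)=1
t=5: f(5,-5)=1 f(5,-3)=5 f(5,-1)=10 f(5,1)=10 f(5,3)=5 f(5,5)=1
t=6: f(6,-6)=1 f(6,-4)=6 f(6,-2)=15 f(6,0)=20 f(6,2)=15 f(6,4)=6 f(6,6)=1
t=7: f(7,-5)=7 f(7,-3)=21 f(7,-1)=35 f(7,1)=35 f(7,3)=21 f(7,5)=7 f(7,7)=1
t=8: f(8,-6)=7 f(8,-4)=28 f(8,-2)=56 f(8,0)=70 f(8,2)=56 f(8,4)=28 f(8,6)=8 f(8,8)=1
t=9: f(9,-5)=35 f(9,-3)=84 f(9,-1)=126 f(9,1)=126 f(9,3)=84 f(9,5)=36 f(9,7)=9 f(9,9)=1
t=10: f(10,-6)=35 f(10,-4)=119 f(10,-2)=210 f(10,0)=252 f(10,2)=210 f(10,4)=120 f(10,6)=45 f(10,8)=10 f(10,10)=1
t=11: f(11,-5)=154 f(11,-3)=329 f(11,-1)=462 f(11,1)=462 f(11,3)=330 f(11,5)=165 f(11,7)=55 f(11,9)=11 f(11,11)=1
t=12: f(12,-6)=154 f(12,-4)=483 f(12,-2)=791 f(12,0)=924 f(12,2)=792 f(12,4)=495 f(12,6)=220 f(12,8)=66 f(12,10)=12 f(12,12)=1
t=13: f(13,-5)=637 f(13,-3)=1274 f(13,-1)=1715 f(13,1)=1716 f(13,3)=1287 f(13,5)=715 f(13,7)=286 f(13,9)=78 f(13,11)=13 f(13,13)=1
t=14: f(14,-6)=637 f(14,-4)=1911 f(14,-2)=2989 f(14,0)=3431 f(14,2)=3003 f(14,4)=2002 f(14,6)=1001 f(14,8)=364 f(14,10)=91 f(14,12)=14 f(14,14)=1
t=15: f(15,-5)=2548 f(15,-3)=4900 f(15,-1)=6420 f(15,1)=6434 f(15,3)=5005 f(15,5)=3003 f(15,7)=1365 f(15,9)=455 f(15,11)=105 f(15,13)=15 f(15,15)=1
t=16: f(16,-6)=2548 f(16,-4)=7448 f(16,-2)=11320 f(16,0)=12854 f(16,2)=11439 f(16,4)=8008 f(16,6)=4368 f(16,8)=1820 f(16,10)=560 f(16,12)=120 f(16,14)=16 f(16,16)=1
t=17: f(17,-5)=9996 f(17,-3)=18768 f(17,-1)=24174 f(17,1)=24293 f(17,3)=19447 f(17,5)=12376 f(17,7)=6188 f(17,9)=2380 f(17,11)=680 f(17,13)=136 f(17,15)=17 f(17,17)=1
t=18: f(18,-6)=9996 f(18,-4)=28764 f(18,-2)=42942 f(18,0)=48467 f(18,2)=43740 f(18,4)=31823 f(18,6)=18564 f(18,8)=8568 f(18,10)=3060 f(18,12)=816 f(18,14)=153 f(18,16)=18 f(18,18)=1
Σ_s f(18,s) = 236912
P = 236912/262144 = 14807/16384

Answer: 14807/16384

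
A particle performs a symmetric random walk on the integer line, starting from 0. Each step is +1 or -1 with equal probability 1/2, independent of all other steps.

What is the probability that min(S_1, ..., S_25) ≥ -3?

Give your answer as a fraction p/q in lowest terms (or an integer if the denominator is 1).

Let f(t,s) = #length-t paths at position s with S_1..S_t all ≥ -3.
f(t,s) = f(t-1,s-1) + f(t-1,s+1) for s ≥ -3; f(t,s) = 0 for s < -3.
t=0: f(0,0)=1
t=1: f(1,-1)=1 f(1,1)=1
t=2: f(2,-2)=1 f(2,0)=2 f(2,2)=1
t=3: f(3,-3)=1 f(3,-1)=3 f(3,1)=3 f(3,3)=1
t=4: f(4,-2)=4 f(4,0)=6 f(4,2)=4 f(4,4)=1
t=5: f(5,-3)=4 f(5,-1)=10 f(5,1)=10 f(5,3)=5 f(5,5)=1
t=6: f(6,-2)=14 f(6,0)=20 f(6,2)=15 f(6,4)=6 f(6,6)=1
t=7: f(7,-3)=14 f(7,-1)=34 f(7,1)=35 f(7,3)=21 f(7,5)=7 f(7,7)=1
t=8: f(8,-2)=48 f(8,0)=69 f(8,2)=56 f(8,4)=28 f(8,6)=8 f(8,8)=1
t=9: f(9,-3)=48 f(9,-1)=117 f(9,1)=125 f(9,3)=84 f(9,5)=36 f(9,7)=9 f(9,9)=1
t=10: f(10,-2)=165 f(10,0)=242 f(10,2)=209 f(10,4)=120 f(10,6)=45 f(10,8)=10 f(10,10)=1
t=11: f(11,-3)=165 f(11,-1)=407 f(11,1)=451 f(11,3)=329 f(11,5)=165 f(11,7)=55 f(11,9)=11 f(11,11)=1
t=12: f(12,-2)=572 f(12,0)=858 f(12,2)=780 f(12,4)=494 f(12,6)=220 f(12,8)=66 f(12,10)=12 f(12,12)=1
t=13: f(13,-3)=572 f(13,-1)=1430 f(13,1)=1638 f(13,3)=1274 f(13,5)=714 f(13,7)=286 f(13,9)=78 f(13,11)=13 f(13,13)=1
t=14: f(14,-2)=2002 f(14,0)=3068 f(14,2)=2912 f(14,4)=1988 f(14,6)=1000 f(14,8)=364 f(14,10)=91 f(14,12)=14 f(14,14)=1
t=15: f(15,-3)=2002 f(15,-1)=5070 f(15,1)=5980 f(15,3)=4900 f(15,5)=2988 f(15,7)=1364 f(15,9)=455 f(15,11)=105 f(15,13)=15 f(15,15)=1
t=16: f(16,-2)=7072 f(16,0)=11050 f(16,2)=10880 f(16,4)=7888 f(16,6)=4352 f(16,8)=1819 f(16,10)=560 f(16,12)=120 f(16,14)=16 f(16,16)=1
t=17: f(17,-3)=7072 f(17,-1)=18122 f(17,1)=21930 f(17,3)=18768 f(17,5)=12240 f(17,7)=6171 f(17,9)=2379 f(17,11)=680 f(17,13)=136 f(17,15)=17 f(17,17)=1
t=18: f(18,-2)=25194 f(18,0)=40052 f(18,2)=40698 f(18,4)=31008 f(18,6)=18411 f(18,8)=8550 f(18,10)=3059 f(18,12)=816 f(18,14)=153 f(18,16)=18 f(18,18)=1
t=19: f(19,-3)=25194 f(19,-1)=65246 f(19,1)=80750 f(19,3)=71706 f(19,5)=49419 f(19,7)=26961 f(19,9)=11609 f(19,11)=3875 f(19,13)=969 f(19,15)=171 f(19,17)=19 f(19,19)=1
t=20: f(20,-2)=90440 f(20,0)=145996 f(20,2)=152456 f(20,4)=121125 f(20,6)=76380 f(20,8)=38570 f(20,10)=15484 f(20,12)=4844 f(20,14)=1140 f(20,16)=190 f(20,18)=20 f(20,20)=1
t=21: f(21,-3)=90440 f(21,-1)=236436 f(21,1)=298452 f(21,3)=273581 f(21,5)=197505 f(21,7)=114950 f(21,9)=54054 f(21,11)=20328 f(21,13)=5984 f(21,15)=1330 f(21,17)=210 f(21,19)=21 f(21,21)=1
t=22: f(22,-2)=326876 f(22,0)=534888 f(22,2)=572033 f(22,4)=471086 f(22,6)=312455 f(22,8)=169004 f(22,10)=74382 f(22,12)=26312 f(22,14)=7314 f(22,16)=1540 f(22,18)=231 f(22,20)=22 f(22,22)=1
t=23: f(23,-3)=326876 f(23,-1)=861764 f(23,1)=1106921 f(23,3)=1043119 f(23,5)=783541 f(23,7)=481459 f(23,9)=243386 f(23,11)=100694 f(23,13)=33626 f(23,15)=8854 f(23,17)=1771 f(23,19)=253 f(23,21)=23 f(23,23)=1
t=24: f(24,-2)=1188640 f(24,0)=1968685 f(24,2)=2150040 f(24,4)=1826660 f(24,6)=1265000 f(24,8)=724845 f(24,10)=344080 f(24,12)=134320 f(24,14)=42480 f(24,16)=10625 f(24,18)=2024 f(24,20)=276 f(24,22)=24 f(24,24)=1
t=25: f(25,-3)=1188640 f(25,-1)=3157325 f(25,1)=4118725 f(25,3)=3976700 f(25,5)=3091660 f(25,7)=1989845 f(25,9)=1068925 f(25,11)=478400 f(25,13)=176800 f(25,15)=53105 f(25,17)=12649 f(25,19)=2300 f(25,21)=300 f(25,23)=25 f(25,25)=1
Σ_s f(25,s) = 19315400
P = 19315400/33554432 = 2414425/4194304

Answer: 2414425/4194304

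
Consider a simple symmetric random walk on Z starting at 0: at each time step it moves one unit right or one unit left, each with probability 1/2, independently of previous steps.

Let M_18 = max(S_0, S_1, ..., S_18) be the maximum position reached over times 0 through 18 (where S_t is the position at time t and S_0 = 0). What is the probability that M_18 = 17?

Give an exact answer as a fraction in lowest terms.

Answer: 1/262144

Derivation:
Let M_18 = max(S_0,...,S_18). Use the reflection principle: for j ≥ 1, #{paths with M_18 ≥ j} = #{S_18 ≥ j} + #{S_18 ≥ j+1}.
By reflection, #{M_18 ≥ 17} = #{S_18 ≥ 17} + #{S_18 ≥ 18} = 1 + 1 = 2.
#{M_18 ≥ 18} = #{S_18 ≥ 18} + #{S_18 ≥ 19} = 1 + 0 = 1.
#{M_18 = 17} = 2 - 1 = 1.
P(M_18 = 17) = 1/262144 = 1/262144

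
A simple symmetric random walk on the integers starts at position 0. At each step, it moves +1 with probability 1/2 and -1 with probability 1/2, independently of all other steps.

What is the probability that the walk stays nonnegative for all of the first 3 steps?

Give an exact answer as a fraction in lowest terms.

Answer: 3/8

Derivation:
Let f(t,s) = #length-t paths at position s with S_1..S_t all ≥ 0.
f(t,s) = f(t-1,s-1) + f(t-1,s+1) for s ≥ 0; f(t,s) = 0 for s < 0.
t=0: f(0,0)=1
t=1: f(1,1)=1
t=2: f(2,0)=1 f(2,2)=1
t=3: f(3,1)=2 f(3,3)=1
Σ_s f(3,s) = 3
P = 3/8 = 3/8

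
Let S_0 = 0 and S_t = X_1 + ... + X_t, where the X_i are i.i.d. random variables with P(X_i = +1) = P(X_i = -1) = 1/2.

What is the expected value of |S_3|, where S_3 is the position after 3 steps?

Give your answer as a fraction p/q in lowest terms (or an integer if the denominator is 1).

S_3 takes values m ≡ 1 (mod 2) with |m| ≤ 3; P(S_3=m) = C(3,(3+m)/2)/2^3.
Total paths: 2^3 = 8
Distribution: P(S=-3)=1/8, P(S=-1)=3/8, P(S=1)=3/8, P(S=3)=1/8
E[|S_3|] = Σ_m |m|·P(S_3=m) = 12/8 = 3/2

Answer: 3/2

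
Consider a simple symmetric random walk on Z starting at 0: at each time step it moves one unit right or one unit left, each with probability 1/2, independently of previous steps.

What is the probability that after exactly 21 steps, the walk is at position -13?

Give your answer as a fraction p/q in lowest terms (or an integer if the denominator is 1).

Answer: 5985/2097152

Derivation:
To reach position -13 after 21 steps: need 4 steps of +1 and 17 of -1.
Favorable paths: C(21,4) = 5985
Total paths: 2^21 = 2097152
P = 5985/2097152 = 5985/2097152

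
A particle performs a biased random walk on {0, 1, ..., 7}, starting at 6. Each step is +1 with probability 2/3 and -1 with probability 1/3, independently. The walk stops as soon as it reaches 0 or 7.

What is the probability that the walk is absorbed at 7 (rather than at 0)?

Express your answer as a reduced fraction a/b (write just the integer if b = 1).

Answer: 126/127

Derivation:
Biased walk: p = 2/3, q = 1/3, r = q/p = 1/2
Gambler's ruin: P(hit 7 before 0 | start at 6) = (1 - r^a)/(1 - r^N)
r^6 = 1/64; r^7 = 1/128
P = (1 - 1/64) / (1 - 1/128) = 63/64 / 127/128 = 126/127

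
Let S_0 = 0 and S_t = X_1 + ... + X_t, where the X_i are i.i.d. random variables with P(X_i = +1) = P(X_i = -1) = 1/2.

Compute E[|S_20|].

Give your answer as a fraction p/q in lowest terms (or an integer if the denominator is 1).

Answer: 230945/65536

Derivation:
S_20 takes values m ≡ 0 (mod 2) with |m| ≤ 20; P(S_20=m) = C(20,(20+m)/2)/2^20.
Total paths: 2^20 = 1048576
Distribution: P(S=-20)=1/1048576, P(S=-18)=20/1048576, P(S=-16)=190/1048576, P(S=-14)=1140/1048576, P(S=-12)=4845/1048576, P(S=-10)=15504/1048576, P(S=-8)=38760/1048576, P(S=-6)=77520/1048576, P(S=-4)=125970/1048576, P(S=-2)=167960/1048576, P(S=0)=184756/1048576, P(S=2)=167960/1048576, P(S=4)=125970/1048576, P(S=6)=77520/1048576, P(S=8)=38760/1048576, P(S=10)=15504/1048576, P(S=12)=4845/1048576, P(S=14)=1140/1048576, P(S=16)=190/1048576, P(S=18)=20/1048576, P(S=20)=1/1048576
E[|S_20|] = Σ_m |m|·P(S_20=m) = 3695120/1048576 = 230945/65536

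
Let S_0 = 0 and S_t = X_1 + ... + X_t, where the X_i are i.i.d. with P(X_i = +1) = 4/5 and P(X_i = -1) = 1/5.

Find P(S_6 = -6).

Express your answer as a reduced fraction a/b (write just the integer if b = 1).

To reach position -6 after 6 steps: need 0 steps of +1 and 6 steps of -1.
Number of such sequences: C(6,0) = 1
Each has probability (4/5)^0 · (1/5)^6 = 1/15625
P = 1 · 1/15625 = 1/15625

Answer: 1/15625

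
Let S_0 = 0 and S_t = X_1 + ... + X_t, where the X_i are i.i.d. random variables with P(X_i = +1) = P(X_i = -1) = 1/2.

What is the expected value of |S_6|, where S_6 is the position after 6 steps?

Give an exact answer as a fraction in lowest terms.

Answer: 15/8

Derivation:
S_6 takes values m ≡ 0 (mod 2) with |m| ≤ 6; P(S_6=m) = C(6,(6+m)/2)/2^6.
Total paths: 2^6 = 64
Distribution: P(S=-6)=1/64, P(S=-4)=6/64, P(S=-2)=15/64, P(S=0)=20/64, P(S=2)=15/64, P(S=4)=6/64, P(S=6)=1/64
E[|S_6|] = Σ_m |m|·P(S_6=m) = 120/64 = 15/8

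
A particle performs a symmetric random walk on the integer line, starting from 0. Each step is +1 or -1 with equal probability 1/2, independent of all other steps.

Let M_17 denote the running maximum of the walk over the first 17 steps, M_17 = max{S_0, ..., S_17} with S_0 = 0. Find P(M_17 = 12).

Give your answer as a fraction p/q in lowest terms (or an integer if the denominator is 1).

Let M_17 = max(S_0,...,S_17). Use the reflection principle: for j ≥ 1, #{paths with M_17 ≥ j} = #{S_17 ≥ j} + #{S_17 ≥ j+1}.
By reflection, #{M_17 ≥ 12} = #{S_17 ≥ 12} + #{S_17 ≥ 13} = 154 + 154 = 308.
#{M_17 ≥ 13} = #{S_17 ≥ 13} + #{S_17 ≥ 14} = 154 + 18 = 172.
#{M_17 = 12} = 308 - 172 = 136.
P(M_17 = 12) = 136/131072 = 17/16384

Answer: 17/16384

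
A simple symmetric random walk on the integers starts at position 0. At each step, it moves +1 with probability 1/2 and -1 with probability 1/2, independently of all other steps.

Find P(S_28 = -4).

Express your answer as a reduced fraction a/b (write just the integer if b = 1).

To reach position -4 after 28 steps: need 12 steps of +1 and 16 of -1.
Favorable paths: C(28,12) = 30421755
Total paths: 2^28 = 268435456
P = 30421755/268435456 = 30421755/268435456

Answer: 30421755/268435456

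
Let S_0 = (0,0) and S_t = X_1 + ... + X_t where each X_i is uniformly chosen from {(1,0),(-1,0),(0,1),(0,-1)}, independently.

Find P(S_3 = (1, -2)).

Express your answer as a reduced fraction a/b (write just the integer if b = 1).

Answer: 3/64

Derivation:
Let h be the number of horizontal steps (so 3-h are vertical). To end at (1,-2) need (h+1)/2 right-steps and ((3-h)-2)/2 up-steps.
Sum over h with 1 ≤ h ≤ 1, h ≡ 1 (mod 2), 3-h ≡ 0 (mod 2):
h=1: C(3,1)·C(1,1)·C(2,0) = 3·1·1 = 3
Total favorable: 3
Total paths: 4^3 = 64
P = 3/64 = 3/64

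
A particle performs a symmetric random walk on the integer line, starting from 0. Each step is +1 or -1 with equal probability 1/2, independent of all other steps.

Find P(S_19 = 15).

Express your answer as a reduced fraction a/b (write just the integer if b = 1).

Answer: 171/524288

Derivation:
To reach position 15 after 19 steps: need 17 steps of +1 and 2 of -1.
Favorable paths: C(19,17) = 171
Total paths: 2^19 = 524288
P = 171/524288 = 171/524288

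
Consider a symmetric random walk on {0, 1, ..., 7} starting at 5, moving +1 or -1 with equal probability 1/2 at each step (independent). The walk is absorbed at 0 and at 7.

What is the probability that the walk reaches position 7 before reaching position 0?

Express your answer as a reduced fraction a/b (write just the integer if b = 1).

Answer: 5/7

Derivation:
Symmetric walk (p = 1/2): the harmonic-function argument gives P(hit 7 before 0 | start at 5) = a/N.
P = 5/7 = 5/7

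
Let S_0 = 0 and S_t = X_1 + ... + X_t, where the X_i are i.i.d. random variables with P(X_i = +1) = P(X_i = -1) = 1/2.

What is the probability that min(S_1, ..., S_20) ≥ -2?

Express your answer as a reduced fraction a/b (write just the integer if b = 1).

Let f(t,s) = #length-t paths at position s with S_1..S_t all ≥ -2.
f(t,s) = f(t-1,s-1) + f(t-1,s+1) for s ≥ -2; f(t,s) = 0 for s < -2.
t=0: f(0,0)=1
t=1: f(1,-1)=1 f(1,1)=1
t=2: f(2,-2)=1 f(2,0)=2 f(2,2)=1
t=3: f(3,-1)=3 f(3,1)=3 f(3,3)=1
t=4: f(4,-2)=3 f(4,0)=6 f(4,2)=4 f(4,4)=1
t=5: f(5,-1)=9 f(5,1)=10 f(5,3)=5 f(5,5)=1
t=6: f(6,-2)=9 f(6,0)=19 f(6,2)=15 f(6,4)=6 f(6,6)=1
t=7: f(7,-1)=28 f(7,1)=34 f(7,3)=21 f(7,5)=7 f(7,7)=1
t=8: f(8,-2)=28 f(8,0)=62 f(8,2)=55 f(8,4)=28 f(8,6)=8 f(8,8)=1
t=9: f(9,-1)=90 f(9,1)=117 f(9,3)=83 f(9,5)=36 f(9,7)=9 f(9,9)=1
t=10: f(10,-2)=90 f(10,0)=207 f(10,2)=200 f(10,4)=119 f(10,6)=45 f(10,8)=10 f(10,10)=1
t=11: f(11,-1)=297 f(11,1)=407 f(11,3)=319 f(11,5)=164 f(11,7)=55 f(11,9)=11 f(11,11)=1
t=12: f(12,-2)=297 f(12,0)=704 f(12,2)=726 f(12,4)=483 f(12,6)=219 f(12,8)=66 f(12,10)=12 f(12,12)=1
t=13: f(13,-1)=1001 f(13,1)=1430 f(13,3)=1209 f(13,5)=702 f(13,7)=285 f(13,9)=78 f(13,11)=13 f(13,13)=1
t=14: f(14,-2)=1001 f(14,0)=2431 f(14,2)=2639 f(14,4)=1911 f(14,6)=987 f(14,8)=363 f(14,10)=91 f(14,12)=14 f(14,14)=1
t=15: f(15,-1)=3432 f(15,1)=5070 f(15,3)=4550 f(15,5)=2898 f(15,7)=1350 f(15,9)=454 f(15,11)=105 f(15,13)=15 f(15,15)=1
t=16: f(16,-2)=3432 f(16,0)=8502 f(16,2)=9620 f(16,4)=7448 f(16,6)=4248 f(16,8)=1804 f(16,10)=559 f(16,12)=120 f(16,14)=16 f(16,16)=1
t=17: f(17,-1)=11934 f(17,1)=18122 f(17,3)=17068 f(17,5)=11696 f(17,7)=6052 f(17,9)=2363 f(17,11)=679 f(17,13)=136 f(17,15)=17 f(17,17)=1
t=18: f(18,-2)=11934 f(18,0)=30056 f(18,2)=35190 f(18,4)=28764 f(18,6)=17748 f(18,8)=8415 f(18,10)=3042 f(18,12)=815 f(18,14)=153 f(18,16)=18 f(18,18)=1
t=19: f(19,-1)=41990 f(19,1)=65246 f(19,3)=63954 f(19,5)=46512 f(19,7)=26163 f(19,9)=11457 f(19,11)=3857 f(19,13)=968 f(19,15)=171 f(19,17)=19 f(19,19)=1
t=20: f(20,-2)=41990 f(20,0)=107236 f(20,2)=129200 f(20,4)=110466 f(20,6)=72675 f(20,8)=37620 f(20,10)=15314 f(20,12)=4825 f(20,14)=1139 f(20,16)=190 f(20,18)=20 f(20,20)=1
Σ_s f(20,s) = 520676
P = 520676/1048576 = 130169/262144

Answer: 130169/262144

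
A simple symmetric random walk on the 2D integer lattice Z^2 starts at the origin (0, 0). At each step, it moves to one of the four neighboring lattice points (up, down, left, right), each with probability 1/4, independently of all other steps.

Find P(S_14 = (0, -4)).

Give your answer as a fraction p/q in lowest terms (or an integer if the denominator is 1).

Let h be the number of horizontal steps (so 14-h are vertical). To end at (0,-4) need (h+0)/2 right-steps and ((14-h)-4)/2 up-steps.
Sum over h with 0 ≤ h ≤ 10, h ≡ 0 (mod 2), 14-h ≡ 0 (mod 2):
h=0: C(14,0)·C(0,0)·C(14,5) = 1·1·2002 = 2002
h=2: C(14,2)·C(2,1)·C(12,4) = 91·2·495 = 90090
h=4: C(14,4)·C(4,2)·C(10,3) = 1001·6·120 = 720720
h=6: C(14,6)·C(6,3)·C(8,2) = 3003·20·28 = 1681680
h=8: C(14,8)·C(8,4)·C(6,1) = 3003·70·6 = 1261260
h=10: C(14,10)·C(10,5)·C(4,0) = 1001·252·1 = 252252
Total favorable: 4008004
Total paths: 4^14 = 268435456
P = 4008004/268435456 = 1002001/67108864

Answer: 1002001/67108864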